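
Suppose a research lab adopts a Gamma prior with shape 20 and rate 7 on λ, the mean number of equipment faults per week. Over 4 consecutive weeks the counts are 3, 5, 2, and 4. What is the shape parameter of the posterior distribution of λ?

Total count: 3 + 5 + 2 + 4 = 14.
Total exposure: 4 weeks.
Conjugate update: add total count to the shape and total exposure to the rate, giving Gamma(34, 11).

34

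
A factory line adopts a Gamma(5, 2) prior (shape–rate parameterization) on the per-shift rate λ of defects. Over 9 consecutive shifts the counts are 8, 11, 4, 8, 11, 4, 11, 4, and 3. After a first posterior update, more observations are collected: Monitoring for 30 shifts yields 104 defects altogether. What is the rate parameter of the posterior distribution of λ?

Total count: 8 + 11 + 4 + 8 + 11 + 4 + 11 + 4 + 3 = 64.
Total exposure: 9 shifts.
After the first batch: Gamma(5 + 64, 2 + 9) = Gamma(69, 11).
Total count 104 over total exposure 30 shifts.
After the second batch: Gamma(69 + 104, 11 + 30) = Gamma(173, 41).

41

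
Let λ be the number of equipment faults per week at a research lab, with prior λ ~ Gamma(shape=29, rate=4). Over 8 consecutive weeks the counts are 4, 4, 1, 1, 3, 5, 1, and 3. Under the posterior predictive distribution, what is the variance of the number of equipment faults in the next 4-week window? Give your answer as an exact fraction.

68/3

Total count: 4 + 4 + 1 + 1 + 3 + 5 + 1 + 3 = 22.
Total exposure: 8 weeks.
Gamma(α, β) with Poisson data over total exposure Σt gives posterior Gamma(α+Σx, β+Σt) = Gamma(51, 12).
The posterior predictive for a window of length T is Negative Binomial with variance T·α'·(β'+T)/β'² = 4·51·16/144 = 68/3.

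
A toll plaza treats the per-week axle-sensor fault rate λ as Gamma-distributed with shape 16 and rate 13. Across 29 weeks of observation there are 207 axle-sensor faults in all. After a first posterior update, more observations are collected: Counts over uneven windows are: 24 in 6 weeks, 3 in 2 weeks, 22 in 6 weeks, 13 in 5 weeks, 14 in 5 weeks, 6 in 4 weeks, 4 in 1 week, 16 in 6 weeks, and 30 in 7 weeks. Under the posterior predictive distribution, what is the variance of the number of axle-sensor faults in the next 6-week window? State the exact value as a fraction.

Total count 207 over total exposure 29 weeks.
After the first batch: Gamma(16 + 207, 13 + 29) = Gamma(223, 42).
Total count: 24 + 3 + 22 + 13 + 14 + 6 + 4 + 16 + 30 = 132.
Total exposure: 6 + 2 + 6 + 5 + 5 + 4 + 1 + 6 + 7 = 42 weeks.
After the second batch: Gamma(223 + 132, 42 + 42) = Gamma(355, 84).
The posterior predictive for a window of length T is Negative Binomial with variance T·α'·(β'+T)/β'² = 6·355·90/7056 = 5325/196.

5325/196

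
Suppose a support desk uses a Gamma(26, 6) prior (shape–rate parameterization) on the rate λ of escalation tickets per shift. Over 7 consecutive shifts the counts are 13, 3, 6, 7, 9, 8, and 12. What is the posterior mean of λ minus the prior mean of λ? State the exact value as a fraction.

83/39

Total count: 13 + 3 + 6 + 7 + 9 + 8 + 12 = 58.
Total exposure: 7 shifts.
Posterior: α' = 26 + 58 = 84, β' = 6 + 7 = 13.
Posterior mean = 84/13 = 84/13; prior mean = 26/6 = 13/3. Difference = 84/13 − 13/3 = 83/39.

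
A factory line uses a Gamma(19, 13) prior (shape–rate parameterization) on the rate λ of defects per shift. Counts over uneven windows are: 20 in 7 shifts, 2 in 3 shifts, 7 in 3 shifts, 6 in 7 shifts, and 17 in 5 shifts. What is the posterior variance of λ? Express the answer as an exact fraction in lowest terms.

71/1444

Total count: 20 + 2 + 7 + 6 + 17 = 52.
Total exposure: 7 + 3 + 3 + 7 + 5 = 25 shifts.
Gamma(α, β) with Poisson data over total exposure Σt gives posterior Gamma(α+Σx, β+Σt) = Gamma(71, 38).
Posterior variance = α'/β'² = 71/1444.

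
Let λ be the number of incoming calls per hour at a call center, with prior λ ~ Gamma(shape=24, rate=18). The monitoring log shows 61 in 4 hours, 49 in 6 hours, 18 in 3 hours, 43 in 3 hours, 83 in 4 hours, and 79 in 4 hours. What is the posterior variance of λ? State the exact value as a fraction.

Total count: 61 + 49 + 18 + 43 + 83 + 79 = 333.
Total exposure: 4 + 6 + 3 + 3 + 4 + 4 = 24 hours.
Gamma(α, β) with Poisson data over total exposure Σt gives posterior Gamma(α+Σx, β+Σt) = Gamma(357, 42).
Posterior variance = α'/β'² = 357/1764 = 17/84.

17/84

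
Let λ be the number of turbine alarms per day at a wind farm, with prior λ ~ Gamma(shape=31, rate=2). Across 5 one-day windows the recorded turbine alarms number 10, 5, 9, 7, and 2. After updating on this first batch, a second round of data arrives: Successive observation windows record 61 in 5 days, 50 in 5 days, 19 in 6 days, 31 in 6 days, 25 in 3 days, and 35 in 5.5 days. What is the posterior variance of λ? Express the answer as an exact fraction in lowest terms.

Total count: 10 + 5 + 9 + 7 + 2 = 33.
Total exposure: 5 days.
After the first batch: Gamma(31 + 33, 2 + 5) = Gamma(64, 7).
Total count: 61 + 50 + 19 + 31 + 25 + 35 = 221.
Total exposure: 5 + 5 + 6 + 6 + 3 + 5.5 = 30.5 days.
After the second batch: Gamma(64 + 221, 7 + 30.5) = Gamma(285, 75/2).
Posterior variance = α'/β'² = 285/(5625/4) = 76/375.

76/375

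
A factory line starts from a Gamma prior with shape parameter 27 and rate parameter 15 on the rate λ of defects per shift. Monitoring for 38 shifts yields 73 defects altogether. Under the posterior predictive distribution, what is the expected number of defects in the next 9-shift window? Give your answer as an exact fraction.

Total count 73 over total exposure 38 shifts.
Posterior: α' = 27 + 73 = 100, β' = 15 + 38 = 53.
Predictive mean over a 9-shift window = T·E[λ|data] = 9·100/53 = 900/53.

900/53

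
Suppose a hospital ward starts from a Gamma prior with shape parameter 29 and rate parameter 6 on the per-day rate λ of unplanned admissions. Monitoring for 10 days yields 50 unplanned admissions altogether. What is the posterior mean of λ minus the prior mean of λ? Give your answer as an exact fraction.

Total count 50 over total exposure 10 days.
Gamma(α, β) with Poisson data over total exposure Σt gives posterior Gamma(α+Σx, β+Σt) = Gamma(79, 16).
Posterior mean = 79/16 = 79/16; prior mean = 29/6 = 29/6. Difference = 79/16 − 29/6 = 5/48.

5/48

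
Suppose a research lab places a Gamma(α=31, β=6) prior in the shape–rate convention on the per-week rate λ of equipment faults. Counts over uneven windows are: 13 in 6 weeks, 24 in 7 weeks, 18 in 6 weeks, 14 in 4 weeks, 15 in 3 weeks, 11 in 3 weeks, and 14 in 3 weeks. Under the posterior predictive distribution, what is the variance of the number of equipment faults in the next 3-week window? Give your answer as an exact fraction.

Total count: 13 + 24 + 18 + 14 + 15 + 11 + 14 = 109.
Total exposure: 6 + 7 + 6 + 4 + 3 + 3 + 3 = 32 weeks.
Posterior: α' = 31 + 109 = 140, β' = 6 + 32 = 38.
The posterior predictive for a window of length T is Negative Binomial with variance T·α'·(β'+T)/β'² = 3·140·41/1444 = 4305/361.

4305/361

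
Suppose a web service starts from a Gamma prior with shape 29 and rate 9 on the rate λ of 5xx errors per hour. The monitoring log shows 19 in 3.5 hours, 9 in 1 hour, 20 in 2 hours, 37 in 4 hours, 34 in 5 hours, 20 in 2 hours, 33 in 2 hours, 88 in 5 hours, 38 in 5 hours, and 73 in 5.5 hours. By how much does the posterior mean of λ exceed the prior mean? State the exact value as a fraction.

Total count: 19 + 9 + 20 + 37 + 34 + 20 + 33 + 88 + 38 + 73 = 371.
Total exposure: 3.5 + 1 + 2 + 4 + 5 + 2 + 2 + 5 + 5 + 5.5 = 35 hours.
The Gamma prior is conjugate for the Poisson rate, so λ | data ~ Gamma(29+371, 9+35) = Gamma(400, 44).
Posterior mean = 400/44 = 100/11; prior mean = 29/9 = 29/9. Difference = 100/11 − 29/9 = 581/99.

581/99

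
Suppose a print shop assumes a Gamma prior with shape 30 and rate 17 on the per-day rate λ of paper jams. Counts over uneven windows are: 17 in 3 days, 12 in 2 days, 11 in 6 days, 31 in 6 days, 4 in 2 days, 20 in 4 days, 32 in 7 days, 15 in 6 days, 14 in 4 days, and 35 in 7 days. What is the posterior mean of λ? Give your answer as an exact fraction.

Total count: 17 + 12 + 11 + 31 + 4 + 20 + 32 + 15 + 14 + 35 = 191.
Total exposure: 3 + 2 + 6 + 6 + 2 + 4 + 7 + 6 + 4 + 7 = 47 days.
Posterior: α' = 30 + 191 = 221, β' = 17 + 47 = 64.
Posterior mean = α'/β' = 221/64.

221/64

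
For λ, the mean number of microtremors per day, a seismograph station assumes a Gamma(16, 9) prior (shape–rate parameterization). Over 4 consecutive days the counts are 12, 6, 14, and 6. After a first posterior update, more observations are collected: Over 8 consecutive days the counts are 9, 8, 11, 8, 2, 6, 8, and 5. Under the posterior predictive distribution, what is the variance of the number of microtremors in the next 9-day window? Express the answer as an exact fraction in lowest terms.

Total count: 12 + 6 + 14 + 6 = 38.
Total exposure: 4 days.
After the first batch: Gamma(16 + 38, 9 + 4) = Gamma(54, 13).
Total count: 9 + 8 + 11 + 8 + 2 + 6 + 8 + 5 = 57.
Total exposure: 8 days.
After the second batch: Gamma(54 + 57, 13 + 8) = Gamma(111, 21).
The posterior predictive for a window of length T is Negative Binomial with variance T·α'·(β'+T)/β'² = 9·111·30/441 = 3330/49.

3330/49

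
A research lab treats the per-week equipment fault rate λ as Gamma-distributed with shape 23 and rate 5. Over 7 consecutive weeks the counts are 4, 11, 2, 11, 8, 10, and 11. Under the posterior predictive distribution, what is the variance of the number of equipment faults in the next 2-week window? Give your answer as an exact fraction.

140/9

Total count: 4 + 11 + 2 + 11 + 8 + 10 + 11 = 57.
Total exposure: 7 weeks.
Conjugate update: add total count to the shape and total exposure to the rate, giving Gamma(80, 12).
The posterior predictive for a window of length T is Negative Binomial with variance T·α'·(β'+T)/β'² = 2·80·14/144 = 140/9.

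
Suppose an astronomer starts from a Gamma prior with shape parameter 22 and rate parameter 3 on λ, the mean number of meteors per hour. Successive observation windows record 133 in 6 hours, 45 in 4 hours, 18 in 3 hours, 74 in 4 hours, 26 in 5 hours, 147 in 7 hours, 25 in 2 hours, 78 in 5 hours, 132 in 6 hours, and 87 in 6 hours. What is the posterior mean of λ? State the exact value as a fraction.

787/51

Total count: 133 + 45 + 18 + 74 + 26 + 147 + 25 + 78 + 132 + 87 = 765.
Total exposure: 6 + 4 + 3 + 4 + 5 + 7 + 2 + 5 + 6 + 6 = 48 hours.
Conjugate update: add total count to the shape and total exposure to the rate, giving Gamma(787, 51).
Posterior mean = α'/β' = 787/51.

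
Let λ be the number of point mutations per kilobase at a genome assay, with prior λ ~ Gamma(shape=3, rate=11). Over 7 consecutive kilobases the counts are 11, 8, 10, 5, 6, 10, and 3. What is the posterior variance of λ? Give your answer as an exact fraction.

14/81

Total count: 11 + 8 + 10 + 5 + 6 + 10 + 3 = 53.
Total exposure: 7 kilobases.
The Gamma prior is conjugate for the Poisson rate, so λ | data ~ Gamma(3+53, 11+7) = Gamma(56, 18).
Posterior variance = α'/β'² = 56/324 = 14/81.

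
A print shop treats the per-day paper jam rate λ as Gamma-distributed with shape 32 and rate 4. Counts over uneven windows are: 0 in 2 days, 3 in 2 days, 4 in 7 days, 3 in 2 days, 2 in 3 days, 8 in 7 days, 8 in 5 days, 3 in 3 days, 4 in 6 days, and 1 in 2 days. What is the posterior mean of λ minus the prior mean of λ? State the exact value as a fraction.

-276/43

Total count: 0 + 3 + 4 + 3 + 2 + 8 + 8 + 3 + 4 + 1 = 36.
Total exposure: 2 + 2 + 7 + 2 + 3 + 7 + 5 + 3 + 6 + 2 = 39 days.
The Gamma prior is conjugate for the Poisson rate, so λ | data ~ Gamma(32+36, 4+39) = Gamma(68, 43).
Posterior mean = 68/43 = 68/43; prior mean = 32/4 = 8. Difference = 68/43 − 8 = -276/43.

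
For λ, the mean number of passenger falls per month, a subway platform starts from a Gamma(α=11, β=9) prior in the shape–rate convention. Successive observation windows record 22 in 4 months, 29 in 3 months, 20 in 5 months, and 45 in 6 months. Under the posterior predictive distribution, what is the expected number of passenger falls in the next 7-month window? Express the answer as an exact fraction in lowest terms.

889/27

Total count: 22 + 29 + 20 + 45 = 116.
Total exposure: 4 + 3 + 5 + 6 = 18 months.
The Gamma prior is conjugate for the Poisson rate, so λ | data ~ Gamma(11+116, 9+18) = Gamma(127, 27).
Predictive mean over a 7-month window = T·E[λ|data] = 7·127/27 = 889/27.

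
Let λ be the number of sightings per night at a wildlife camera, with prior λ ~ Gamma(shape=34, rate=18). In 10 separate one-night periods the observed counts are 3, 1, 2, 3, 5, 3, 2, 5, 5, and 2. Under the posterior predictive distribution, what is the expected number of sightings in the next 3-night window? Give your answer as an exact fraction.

Total count: 3 + 1 + 2 + 3 + 5 + 3 + 2 + 5 + 5 + 2 = 31.
Total exposure: 10 nights.
By Gamma–Poisson conjugacy, the posterior is Gamma(α + Σx, β + Σt) = Gamma(34 + 31, 18 + 10) = Gamma(65, 28).
Predictive mean over a 3-night window = T·E[λ|data] = 3·65/28 = 195/28.

195/28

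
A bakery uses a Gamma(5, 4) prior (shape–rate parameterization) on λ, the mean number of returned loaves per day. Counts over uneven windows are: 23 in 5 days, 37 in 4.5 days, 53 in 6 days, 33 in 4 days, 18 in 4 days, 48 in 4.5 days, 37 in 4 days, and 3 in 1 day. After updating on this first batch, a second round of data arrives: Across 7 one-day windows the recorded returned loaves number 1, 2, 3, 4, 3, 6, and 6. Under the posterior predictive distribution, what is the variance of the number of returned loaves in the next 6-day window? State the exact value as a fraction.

10575/242

Total count: 23 + 37 + 53 + 33 + 18 + 48 + 37 + 3 = 252.
Total exposure: 5 + 4.5 + 6 + 4 + 4 + 4.5 + 4 + 1 = 33 days.
After the first batch: Gamma(5 + 252, 4 + 33) = Gamma(257, 37).
Total count: 1 + 2 + 3 + 4 + 3 + 6 + 6 = 25.
Total exposure: 7 days.
After the second batch: Gamma(257 + 25, 37 + 7) = Gamma(282, 44).
The posterior predictive for a window of length T is Negative Binomial with variance T·α'·(β'+T)/β'² = 6·282·50/1936 = 10575/242.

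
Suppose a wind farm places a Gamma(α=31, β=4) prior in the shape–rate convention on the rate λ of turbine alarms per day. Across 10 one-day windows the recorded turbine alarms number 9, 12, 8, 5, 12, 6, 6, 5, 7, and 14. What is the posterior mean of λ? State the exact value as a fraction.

115/14

Total count: 9 + 12 + 8 + 5 + 12 + 6 + 6 + 5 + 7 + 14 = 84.
Total exposure: 10 days.
The Gamma prior is conjugate for the Poisson rate, so λ | data ~ Gamma(31+84, 4+10) = Gamma(115, 14).
Posterior mean = α'/β' = 115/14.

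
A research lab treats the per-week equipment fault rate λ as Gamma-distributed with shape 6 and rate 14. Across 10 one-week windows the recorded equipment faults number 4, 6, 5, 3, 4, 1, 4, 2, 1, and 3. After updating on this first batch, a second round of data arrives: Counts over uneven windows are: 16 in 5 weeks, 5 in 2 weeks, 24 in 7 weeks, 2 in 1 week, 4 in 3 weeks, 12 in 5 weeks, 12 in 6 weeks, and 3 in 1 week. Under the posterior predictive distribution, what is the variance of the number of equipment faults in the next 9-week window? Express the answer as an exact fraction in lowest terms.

91/4

Total count: 4 + 6 + 5 + 3 + 4 + 1 + 4 + 2 + 1 + 3 = 33.
Total exposure: 10 weeks.
After the first batch: Gamma(6 + 33, 14 + 10) = Gamma(39, 24).
Total count: 16 + 5 + 24 + 2 + 4 + 12 + 12 + 3 = 78.
Total exposure: 5 + 2 + 7 + 1 + 3 + 5 + 6 + 1 = 30 weeks.
After the second batch: Gamma(39 + 78, 24 + 30) = Gamma(117, 54).
The posterior predictive for a window of length T is Negative Binomial with variance T·α'·(β'+T)/β'² = 9·117·63/2916 = 91/4.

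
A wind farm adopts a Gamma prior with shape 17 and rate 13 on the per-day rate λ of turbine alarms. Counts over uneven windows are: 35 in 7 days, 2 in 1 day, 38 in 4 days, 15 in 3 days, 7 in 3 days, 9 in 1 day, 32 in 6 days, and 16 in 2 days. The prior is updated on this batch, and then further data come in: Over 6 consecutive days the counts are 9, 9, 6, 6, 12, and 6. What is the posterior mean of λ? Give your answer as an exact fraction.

Total count: 35 + 2 + 38 + 15 + 7 + 9 + 32 + 16 = 154.
Total exposure: 7 + 1 + 4 + 3 + 3 + 1 + 6 + 2 = 27 days.
After the first batch: Gamma(17 + 154, 13 + 27) = Gamma(171, 40).
Total count: 9 + 9 + 6 + 6 + 12 + 6 = 48.
Total exposure: 6 days.
After the second batch: Gamma(171 + 48, 40 + 6) = Gamma(219, 46).
Posterior mean = α'/β' = 219/46.

219/46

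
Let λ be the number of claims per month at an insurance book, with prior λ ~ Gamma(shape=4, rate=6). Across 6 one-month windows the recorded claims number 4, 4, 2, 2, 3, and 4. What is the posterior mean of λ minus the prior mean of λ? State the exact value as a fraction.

Total count: 4 + 4 + 2 + 2 + 3 + 4 = 19.
Total exposure: 6 months.
By Gamma–Poisson conjugacy, the posterior is Gamma(α + Σx, β + Σt) = Gamma(4 + 19, 6 + 6) = Gamma(23, 12).
Posterior mean = 23/12 = 23/12; prior mean = 4/6 = 2/3. Difference = 23/12 − 2/3 = 5/4.

5/4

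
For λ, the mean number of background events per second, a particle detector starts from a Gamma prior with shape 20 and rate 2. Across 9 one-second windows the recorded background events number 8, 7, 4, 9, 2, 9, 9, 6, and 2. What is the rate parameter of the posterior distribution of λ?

Total count: 8 + 7 + 4 + 9 + 2 + 9 + 9 + 6 + 2 = 56.
Total exposure: 9 seconds.
Conjugate update: add total count to the shape and total exposure to the rate, giving Gamma(76, 11).

11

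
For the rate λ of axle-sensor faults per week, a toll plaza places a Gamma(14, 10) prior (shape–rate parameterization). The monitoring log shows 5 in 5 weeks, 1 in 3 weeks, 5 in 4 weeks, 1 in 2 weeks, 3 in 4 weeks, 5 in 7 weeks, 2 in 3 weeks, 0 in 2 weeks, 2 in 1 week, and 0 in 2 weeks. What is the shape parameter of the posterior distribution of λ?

Total count: 5 + 1 + 5 + 1 + 3 + 5 + 2 + 0 + 2 + 0 = 24.
Total exposure: 5 + 3 + 4 + 2 + 4 + 7 + 3 + 2 + 1 + 2 = 33 weeks.
By Gamma–Poisson conjugacy, the posterior is Gamma(α + Σx, β + Σt) = Gamma(14 + 24, 10 + 33) = Gamma(38, 43).

38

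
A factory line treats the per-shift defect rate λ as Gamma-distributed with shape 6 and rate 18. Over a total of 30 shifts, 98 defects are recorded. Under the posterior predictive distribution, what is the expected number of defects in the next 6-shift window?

13

Total count 98 over total exposure 30 shifts.
Gamma(α, β) with Poisson data over total exposure Σt gives posterior Gamma(α+Σx, β+Σt) = Gamma(104, 48).
Predictive mean over a 6-shift window = T·E[λ|data] = 6·104/48 = 13.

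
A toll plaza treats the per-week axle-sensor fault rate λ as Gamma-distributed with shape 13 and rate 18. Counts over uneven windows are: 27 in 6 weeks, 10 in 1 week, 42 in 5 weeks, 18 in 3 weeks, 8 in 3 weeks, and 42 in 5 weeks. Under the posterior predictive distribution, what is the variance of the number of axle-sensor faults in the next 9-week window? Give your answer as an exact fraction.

Total count: 27 + 10 + 42 + 18 + 8 + 42 = 147.
Total exposure: 6 + 1 + 5 + 3 + 3 + 5 = 23 weeks.
Posterior: α' = 13 + 147 = 160, β' = 18 + 23 = 41.
The posterior predictive for a window of length T is Negative Binomial with variance T·α'·(β'+T)/β'² = 9·160·50/1681 = 72000/1681.

72000/1681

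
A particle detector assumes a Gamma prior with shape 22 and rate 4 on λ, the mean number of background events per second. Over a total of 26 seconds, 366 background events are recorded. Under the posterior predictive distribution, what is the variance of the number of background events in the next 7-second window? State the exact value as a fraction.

Total count 366 over total exposure 26 seconds.
By Gamma–Poisson conjugacy, the posterior is Gamma(α + Σx, β + Σt) = Gamma(22 + 366, 4 + 26) = Gamma(388, 30).
The posterior predictive for a window of length T is Negative Binomial with variance T·α'·(β'+T)/β'² = 7·388·37/900 = 25123/225.

25123/225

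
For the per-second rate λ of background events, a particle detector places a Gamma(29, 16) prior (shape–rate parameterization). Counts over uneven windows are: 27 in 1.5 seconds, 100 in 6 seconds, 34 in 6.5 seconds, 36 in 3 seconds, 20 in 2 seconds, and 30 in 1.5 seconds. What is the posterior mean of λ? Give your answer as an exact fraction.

552/73

Total count: 27 + 100 + 34 + 36 + 20 + 30 = 247.
Total exposure: 1.5 + 6 + 6.5 + 3 + 2 + 1.5 = 20.5 seconds.
Gamma(α, β) with Poisson data over total exposure Σt gives posterior Gamma(α+Σx, β+Σt) = Gamma(276, 73/2).
Posterior mean = α'/β' = 276/(73/2) = 552/73.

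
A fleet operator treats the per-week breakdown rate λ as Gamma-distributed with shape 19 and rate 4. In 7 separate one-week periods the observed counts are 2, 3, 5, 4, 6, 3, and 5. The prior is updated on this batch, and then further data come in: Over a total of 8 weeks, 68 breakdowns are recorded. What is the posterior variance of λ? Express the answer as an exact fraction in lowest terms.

115/361

Total count: 2 + 3 + 5 + 4 + 6 + 3 + 5 = 28.
Total exposure: 7 weeks.
After the first batch: Gamma(19 + 28, 4 + 7) = Gamma(47, 11).
Total count 68 over total exposure 8 weeks.
After the second batch: Gamma(47 + 68, 11 + 8) = Gamma(115, 19).
Posterior variance = α'/β'² = 115/361.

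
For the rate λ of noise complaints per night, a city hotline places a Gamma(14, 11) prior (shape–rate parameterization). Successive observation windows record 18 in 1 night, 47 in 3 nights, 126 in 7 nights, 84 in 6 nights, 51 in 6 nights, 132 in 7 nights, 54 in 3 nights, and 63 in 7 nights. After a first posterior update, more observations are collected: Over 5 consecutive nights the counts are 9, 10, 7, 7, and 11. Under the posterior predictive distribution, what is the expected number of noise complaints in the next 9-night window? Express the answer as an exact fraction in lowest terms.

5697/56

Total count: 18 + 47 + 126 + 84 + 51 + 132 + 54 + 63 = 575.
Total exposure: 1 + 3 + 7 + 6 + 6 + 7 + 3 + 7 = 40 nights.
After the first batch: Gamma(14 + 575, 11 + 40) = Gamma(589, 51).
Total count: 9 + 10 + 7 + 7 + 11 = 44.
Total exposure: 5 nights.
After the second batch: Gamma(589 + 44, 51 + 5) = Gamma(633, 56).
Predictive mean over a 9-night window = T·E[λ|data] = 9·633/56 = 5697/56.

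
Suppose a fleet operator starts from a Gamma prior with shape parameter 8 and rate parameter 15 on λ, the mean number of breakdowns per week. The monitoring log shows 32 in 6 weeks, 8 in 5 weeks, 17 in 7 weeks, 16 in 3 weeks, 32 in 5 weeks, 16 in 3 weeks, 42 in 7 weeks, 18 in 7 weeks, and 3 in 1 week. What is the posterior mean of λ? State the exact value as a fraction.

Total count: 32 + 8 + 17 + 16 + 32 + 16 + 42 + 18 + 3 = 184.
Total exposure: 6 + 5 + 7 + 3 + 5 + 3 + 7 + 7 + 1 = 44 weeks.
Gamma(α, β) with Poisson data over total exposure Σt gives posterior Gamma(α+Σx, β+Σt) = Gamma(192, 59).
Posterior mean = α'/β' = 192/59.

192/59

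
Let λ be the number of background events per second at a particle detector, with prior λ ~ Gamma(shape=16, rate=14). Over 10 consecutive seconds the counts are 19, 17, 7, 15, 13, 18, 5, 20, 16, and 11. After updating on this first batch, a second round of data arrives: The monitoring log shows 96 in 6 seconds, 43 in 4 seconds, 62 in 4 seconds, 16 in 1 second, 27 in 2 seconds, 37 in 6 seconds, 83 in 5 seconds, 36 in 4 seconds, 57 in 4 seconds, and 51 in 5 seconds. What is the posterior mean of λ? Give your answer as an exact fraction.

133/13

Total count: 19 + 17 + 7 + 15 + 13 + 18 + 5 + 20 + 16 + 11 = 141.
Total exposure: 10 seconds.
After the first batch: Gamma(16 + 141, 14 + 10) = Gamma(157, 24).
Total count: 96 + 43 + 62 + 16 + 27 + 37 + 83 + 36 + 57 + 51 = 508.
Total exposure: 6 + 4 + 4 + 1 + 2 + 6 + 5 + 4 + 4 + 5 = 41 seconds.
After the second batch: Gamma(157 + 508, 24 + 41) = Gamma(665, 65).
Posterior mean = α'/β' = 665/65 = 133/13.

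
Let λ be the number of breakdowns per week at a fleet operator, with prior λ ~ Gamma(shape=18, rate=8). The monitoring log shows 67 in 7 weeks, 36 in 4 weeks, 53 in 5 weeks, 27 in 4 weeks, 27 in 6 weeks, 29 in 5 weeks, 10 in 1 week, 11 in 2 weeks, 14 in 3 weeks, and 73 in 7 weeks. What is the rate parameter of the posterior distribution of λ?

52

Total count: 67 + 36 + 53 + 27 + 27 + 29 + 10 + 11 + 14 + 73 = 347.
Total exposure: 7 + 4 + 5 + 4 + 6 + 5 + 1 + 2 + 3 + 7 = 44 weeks.
The Gamma prior is conjugate for the Poisson rate, so λ | data ~ Gamma(18+347, 8+44) = Gamma(365, 52).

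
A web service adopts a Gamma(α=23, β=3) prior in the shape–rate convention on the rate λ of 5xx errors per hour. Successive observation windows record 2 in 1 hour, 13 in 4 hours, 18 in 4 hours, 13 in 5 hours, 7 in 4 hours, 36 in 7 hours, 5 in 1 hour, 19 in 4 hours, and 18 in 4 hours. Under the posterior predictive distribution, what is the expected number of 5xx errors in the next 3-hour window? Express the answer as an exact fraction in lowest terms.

462/37

Total count: 2 + 13 + 18 + 13 + 7 + 36 + 5 + 19 + 18 = 131.
Total exposure: 1 + 4 + 4 + 5 + 4 + 7 + 1 + 4 + 4 = 34 hours.
Gamma(α, β) with Poisson data over total exposure Σt gives posterior Gamma(α+Σx, β+Σt) = Gamma(154, 37).
Predictive mean over a 3-hour window = T·E[λ|data] = 3·154/37 = 462/37.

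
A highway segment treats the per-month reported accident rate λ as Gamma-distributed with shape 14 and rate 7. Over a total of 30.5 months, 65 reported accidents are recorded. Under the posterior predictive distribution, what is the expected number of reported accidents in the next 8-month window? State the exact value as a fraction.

Total count 65 over total exposure 30.5 months.
Conjugate update: add total count to the shape and total exposure to the rate, giving Gamma(79, 75/2).
Predictive mean over an 8-month window = T·E[λ|data] = 8·79/(75/2) = 1264/75.

1264/75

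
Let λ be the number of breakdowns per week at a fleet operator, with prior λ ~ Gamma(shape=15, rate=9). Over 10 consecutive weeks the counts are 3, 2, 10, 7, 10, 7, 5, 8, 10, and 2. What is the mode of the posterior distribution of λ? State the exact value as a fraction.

Total count: 3 + 2 + 10 + 7 + 10 + 7 + 5 + 8 + 10 + 2 = 64.
Total exposure: 10 weeks.
By Gamma–Poisson conjugacy, the posterior is Gamma(α + Σx, β + Σt) = Gamma(15 + 64, 9 + 10) = Gamma(79, 19).
Posterior mode = (α'−1)/β' = 78/19.

78/19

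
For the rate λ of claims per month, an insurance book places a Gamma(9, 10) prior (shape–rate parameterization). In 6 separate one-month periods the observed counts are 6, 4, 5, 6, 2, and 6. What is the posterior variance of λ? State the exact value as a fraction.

Total count: 6 + 4 + 5 + 6 + 2 + 6 = 29.
Total exposure: 6 months.
The Gamma prior is conjugate for the Poisson rate, so λ | data ~ Gamma(9+29, 10+6) = Gamma(38, 16).
Posterior variance = α'/β'² = 38/256 = 19/128.

19/128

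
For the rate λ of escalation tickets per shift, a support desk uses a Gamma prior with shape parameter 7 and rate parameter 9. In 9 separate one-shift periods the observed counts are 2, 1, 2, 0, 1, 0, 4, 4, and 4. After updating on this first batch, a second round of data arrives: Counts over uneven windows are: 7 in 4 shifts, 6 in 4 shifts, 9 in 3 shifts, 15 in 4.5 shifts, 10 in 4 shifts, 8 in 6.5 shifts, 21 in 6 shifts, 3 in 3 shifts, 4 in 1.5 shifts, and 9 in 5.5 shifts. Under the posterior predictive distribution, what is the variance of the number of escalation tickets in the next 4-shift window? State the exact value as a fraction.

208/25

Total count: 2 + 1 + 2 + 0 + 1 + 0 + 4 + 4 + 4 = 18.
Total exposure: 9 shifts.
After the first batch: Gamma(7 + 18, 9 + 9) = Gamma(25, 18).
Total count: 7 + 6 + 9 + 15 + 10 + 8 + 21 + 3 + 4 + 9 = 92.
Total exposure: 4 + 4 + 3 + 4.5 + 4 + 6.5 + 6 + 3 + 1.5 + 5.5 = 42 shifts.
After the second batch: Gamma(25 + 92, 18 + 42) = Gamma(117, 60).
The posterior predictive for a window of length T is Negative Binomial with variance T·α'·(β'+T)/β'² = 4·117·64/3600 = 208/25.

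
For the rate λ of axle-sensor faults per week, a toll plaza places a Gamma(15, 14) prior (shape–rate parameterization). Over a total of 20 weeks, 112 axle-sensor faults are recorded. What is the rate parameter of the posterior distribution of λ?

Total count 112 over total exposure 20 weeks.
Posterior: α' = 15 + 112 = 127, β' = 14 + 20 = 34.

34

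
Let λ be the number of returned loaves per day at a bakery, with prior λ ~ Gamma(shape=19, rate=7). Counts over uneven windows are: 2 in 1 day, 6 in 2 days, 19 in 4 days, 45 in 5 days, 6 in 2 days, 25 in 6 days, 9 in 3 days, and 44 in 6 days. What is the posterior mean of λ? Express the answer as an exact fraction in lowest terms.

175/36

Total count: 2 + 6 + 19 + 45 + 6 + 25 + 9 + 44 = 156.
Total exposure: 1 + 2 + 4 + 5 + 2 + 6 + 3 + 6 = 29 days.
Conjugate update: add total count to the shape and total exposure to the rate, giving Gamma(175, 36).
Posterior mean = α'/β' = 175/36.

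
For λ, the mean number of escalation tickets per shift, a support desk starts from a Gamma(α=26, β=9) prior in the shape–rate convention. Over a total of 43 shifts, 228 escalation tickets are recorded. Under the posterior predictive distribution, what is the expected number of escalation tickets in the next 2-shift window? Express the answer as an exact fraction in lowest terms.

127/13

Total count 228 over total exposure 43 shifts.
The Gamma prior is conjugate for the Poisson rate, so λ | data ~ Gamma(26+228, 9+43) = Gamma(254, 52).
Predictive mean over a 2-shift window = T·E[λ|data] = 2·254/52 = 127/13.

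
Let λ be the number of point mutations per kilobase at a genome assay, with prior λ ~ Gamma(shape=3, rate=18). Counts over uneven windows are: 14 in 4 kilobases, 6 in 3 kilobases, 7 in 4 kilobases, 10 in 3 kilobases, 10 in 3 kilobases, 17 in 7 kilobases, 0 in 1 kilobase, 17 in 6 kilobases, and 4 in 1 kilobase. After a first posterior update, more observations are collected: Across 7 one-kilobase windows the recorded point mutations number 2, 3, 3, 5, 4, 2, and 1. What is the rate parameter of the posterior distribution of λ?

Total count: 14 + 6 + 7 + 10 + 10 + 17 + 0 + 17 + 4 = 85.
Total exposure: 4 + 3 + 4 + 3 + 3 + 7 + 1 + 6 + 1 = 32 kilobases.
After the first batch: Gamma(3 + 85, 18 + 32) = Gamma(88, 50).
Total count: 2 + 3 + 3 + 5 + 4 + 2 + 1 = 20.
Total exposure: 7 kilobases.
After the second batch: Gamma(88 + 20, 50 + 7) = Gamma(108, 57).

57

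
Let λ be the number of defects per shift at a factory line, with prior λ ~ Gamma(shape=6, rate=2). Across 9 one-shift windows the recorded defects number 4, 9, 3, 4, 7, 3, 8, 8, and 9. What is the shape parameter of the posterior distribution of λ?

Total count: 4 + 9 + 3 + 4 + 7 + 3 + 8 + 8 + 9 = 55.
Total exposure: 9 shifts.
The Gamma prior is conjugate for the Poisson rate, so λ | data ~ Gamma(6+55, 2+9) = Gamma(61, 11).

61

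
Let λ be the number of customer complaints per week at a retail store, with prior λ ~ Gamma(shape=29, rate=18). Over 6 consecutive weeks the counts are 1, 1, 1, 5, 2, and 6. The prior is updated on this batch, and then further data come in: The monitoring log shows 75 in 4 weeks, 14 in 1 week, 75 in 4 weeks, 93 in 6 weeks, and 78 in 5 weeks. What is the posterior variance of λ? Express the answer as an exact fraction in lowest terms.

95/484

Total count: 1 + 1 + 1 + 5 + 2 + 6 = 16.
Total exposure: 6 weeks.
After the first batch: Gamma(29 + 16, 18 + 6) = Gamma(45, 24).
Total count: 75 + 14 + 75 + 93 + 78 = 335.
Total exposure: 4 + 1 + 4 + 6 + 5 = 20 weeks.
After the second batch: Gamma(45 + 335, 24 + 20) = Gamma(380, 44).
Posterior variance = α'/β'² = 380/1936 = 95/484.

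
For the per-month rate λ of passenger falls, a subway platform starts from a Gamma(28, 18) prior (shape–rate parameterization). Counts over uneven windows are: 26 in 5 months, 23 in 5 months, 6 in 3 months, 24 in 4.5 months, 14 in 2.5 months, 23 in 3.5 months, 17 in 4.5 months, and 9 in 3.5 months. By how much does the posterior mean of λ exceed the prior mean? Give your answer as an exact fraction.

62/33

Total count: 26 + 23 + 6 + 24 + 14 + 23 + 17 + 9 = 142.
Total exposure: 5 + 5 + 3 + 4.5 + 2.5 + 3.5 + 4.5 + 3.5 = 31.5 months.
Conjugate update: add total count to the shape and total exposure to the rate, giving Gamma(170, 99/2).
Posterior mean = 170/(99/2) = 340/99; prior mean = 28/18 = 14/9. Difference = 340/99 − 14/9 = 62/33.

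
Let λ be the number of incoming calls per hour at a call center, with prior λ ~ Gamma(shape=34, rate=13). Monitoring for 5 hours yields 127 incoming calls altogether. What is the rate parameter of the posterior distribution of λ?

Total count 127 over total exposure 5 hours.
By Gamma–Poisson conjugacy, the posterior is Gamma(α + Σx, β + Σt) = Gamma(34 + 127, 13 + 5) = Gamma(161, 18).

18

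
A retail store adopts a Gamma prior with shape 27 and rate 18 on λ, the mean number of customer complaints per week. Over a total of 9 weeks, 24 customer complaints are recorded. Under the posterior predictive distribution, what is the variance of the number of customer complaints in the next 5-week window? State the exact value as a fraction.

Total count 24 over total exposure 9 weeks.
Posterior: α' = 27 + 24 = 51, β' = 18 + 9 = 27.
The posterior predictive for a window of length T is Negative Binomial with variance T·α'·(β'+T)/β'² = 5·51·32/729 = 2720/243.

2720/243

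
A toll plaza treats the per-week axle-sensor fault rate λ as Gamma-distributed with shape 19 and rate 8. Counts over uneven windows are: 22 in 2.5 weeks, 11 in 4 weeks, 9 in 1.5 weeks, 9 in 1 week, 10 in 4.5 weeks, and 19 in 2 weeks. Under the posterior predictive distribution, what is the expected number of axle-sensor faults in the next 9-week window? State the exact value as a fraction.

1782/47

Total count: 22 + 11 + 9 + 9 + 10 + 19 = 80.
Total exposure: 2.5 + 4 + 1.5 + 1 + 4.5 + 2 = 15.5 weeks.
Conjugate update: add total count to the shape and total exposure to the rate, giving Gamma(99, 47/2).
Predictive mean over a 9-week window = T·E[λ|data] = 9·99/(47/2) = 1782/47.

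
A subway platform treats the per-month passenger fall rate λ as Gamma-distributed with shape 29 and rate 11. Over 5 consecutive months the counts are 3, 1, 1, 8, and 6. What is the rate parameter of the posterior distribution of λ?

Total count: 3 + 1 + 1 + 8 + 6 = 19.
Total exposure: 5 months.
The Gamma prior is conjugate for the Poisson rate, so λ | data ~ Gamma(29+19, 11+5) = Gamma(48, 16).

16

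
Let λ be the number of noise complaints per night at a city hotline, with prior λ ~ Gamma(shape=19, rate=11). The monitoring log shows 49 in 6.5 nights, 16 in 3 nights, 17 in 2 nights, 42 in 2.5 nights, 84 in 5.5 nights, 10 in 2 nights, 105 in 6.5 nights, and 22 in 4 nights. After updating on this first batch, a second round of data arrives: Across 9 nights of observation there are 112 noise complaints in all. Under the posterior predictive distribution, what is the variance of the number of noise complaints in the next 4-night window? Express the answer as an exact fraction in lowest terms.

6664/169

Total count: 49 + 16 + 17 + 42 + 84 + 10 + 105 + 22 = 345.
Total exposure: 6.5 + 3 + 2 + 2.5 + 5.5 + 2 + 6.5 + 4 = 32 nights.
After the first batch: Gamma(19 + 345, 11 + 32) = Gamma(364, 43).
Total count 112 over total exposure 9 nights.
After the second batch: Gamma(364 + 112, 43 + 9) = Gamma(476, 52).
The posterior predictive for a window of length T is Negative Binomial with variance T·α'·(β'+T)/β'² = 4·476·56/2704 = 6664/169.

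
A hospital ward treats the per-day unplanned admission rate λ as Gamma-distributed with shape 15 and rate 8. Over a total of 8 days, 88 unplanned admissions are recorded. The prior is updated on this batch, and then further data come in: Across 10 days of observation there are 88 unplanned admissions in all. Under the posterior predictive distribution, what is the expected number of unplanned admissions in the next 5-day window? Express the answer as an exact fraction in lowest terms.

955/26

Total count 88 over total exposure 8 days.
After the first batch: Gamma(15 + 88, 8 + 8) = Gamma(103, 16).
Total count 88 over total exposure 10 days.
After the second batch: Gamma(103 + 88, 16 + 10) = Gamma(191, 26).
Predictive mean over a 5-day window = T·E[λ|data] = 5·191/26 = 955/26.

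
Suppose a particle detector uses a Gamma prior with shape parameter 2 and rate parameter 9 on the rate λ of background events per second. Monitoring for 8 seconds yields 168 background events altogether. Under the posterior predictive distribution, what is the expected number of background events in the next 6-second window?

Total count 168 over total exposure 8 seconds.
By Gamma–Poisson conjugacy, the posterior is Gamma(α + Σx, β + Σt) = Gamma(2 + 168, 9 + 8) = Gamma(170, 17).
Predictive mean over a 6-second window = T·E[λ|data] = 6·170/17 = 60.

60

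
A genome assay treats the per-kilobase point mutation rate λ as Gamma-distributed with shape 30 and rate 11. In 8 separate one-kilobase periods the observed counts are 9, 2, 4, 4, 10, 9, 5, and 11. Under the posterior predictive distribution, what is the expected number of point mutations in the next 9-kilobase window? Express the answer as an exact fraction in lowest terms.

Total count: 9 + 2 + 4 + 4 + 10 + 9 + 5 + 11 = 54.
Total exposure: 8 kilobases.
Posterior: α' = 30 + 54 = 84, β' = 11 + 8 = 19.
Predictive mean over a 9-kilobase window = T·E[λ|data] = 9·84/19 = 756/19.

756/19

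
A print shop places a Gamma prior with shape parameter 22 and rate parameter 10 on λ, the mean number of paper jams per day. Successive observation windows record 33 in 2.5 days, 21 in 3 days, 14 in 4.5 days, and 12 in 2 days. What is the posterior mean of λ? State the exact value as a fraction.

51/11

Total count: 33 + 21 + 14 + 12 = 80.
Total exposure: 2.5 + 3 + 4.5 + 2 = 12 days.
Conjugate update: add total count to the shape and total exposure to the rate, giving Gamma(102, 22).
Posterior mean = α'/β' = 102/22 = 51/11.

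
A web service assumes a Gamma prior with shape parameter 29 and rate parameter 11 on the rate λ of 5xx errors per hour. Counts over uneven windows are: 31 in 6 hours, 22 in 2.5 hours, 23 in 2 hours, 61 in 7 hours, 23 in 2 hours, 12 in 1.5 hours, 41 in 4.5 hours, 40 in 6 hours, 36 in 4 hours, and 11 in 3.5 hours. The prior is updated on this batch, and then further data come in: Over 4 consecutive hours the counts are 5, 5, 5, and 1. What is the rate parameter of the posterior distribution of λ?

54

Total count: 31 + 22 + 23 + 61 + 23 + 12 + 41 + 40 + 36 + 11 = 300.
Total exposure: 6 + 2.5 + 2 + 7 + 2 + 1.5 + 4.5 + 6 + 4 + 3.5 = 39 hours.
After the first batch: Gamma(29 + 300, 11 + 39) = Gamma(329, 50).
Total count: 5 + 5 + 5 + 1 = 16.
Total exposure: 4 hours.
After the second batch: Gamma(329 + 16, 50 + 4) = Gamma(345, 54).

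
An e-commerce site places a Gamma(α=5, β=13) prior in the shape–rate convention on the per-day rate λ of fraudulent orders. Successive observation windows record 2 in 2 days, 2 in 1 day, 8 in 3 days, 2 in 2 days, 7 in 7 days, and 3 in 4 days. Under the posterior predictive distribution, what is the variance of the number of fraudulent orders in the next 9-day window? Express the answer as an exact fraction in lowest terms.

Total count: 2 + 2 + 8 + 2 + 7 + 3 = 24.
Total exposure: 2 + 1 + 3 + 2 + 7 + 4 = 19 days.
Gamma(α, β) with Poisson data over total exposure Σt gives posterior Gamma(α+Σx, β+Σt) = Gamma(29, 32).
The posterior predictive for a window of length T is Negative Binomial with variance T·α'·(β'+T)/β'² = 9·29·41/1024 = 10701/1024.

10701/1024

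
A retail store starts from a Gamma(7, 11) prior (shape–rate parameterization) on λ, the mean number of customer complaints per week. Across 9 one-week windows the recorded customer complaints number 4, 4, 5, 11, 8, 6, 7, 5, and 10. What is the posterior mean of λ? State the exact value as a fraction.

Total count: 4 + 4 + 5 + 11 + 8 + 6 + 7 + 5 + 10 = 60.
Total exposure: 9 weeks.
By Gamma–Poisson conjugacy, the posterior is Gamma(α + Σx, β + Σt) = Gamma(7 + 60, 11 + 9) = Gamma(67, 20).
Posterior mean = α'/β' = 67/20.

67/20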